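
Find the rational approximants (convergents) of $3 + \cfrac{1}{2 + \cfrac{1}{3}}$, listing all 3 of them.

3/1, 7/2, 24/7

Using the convergent recurrence p_i = a_i*p_{i-1} + p_{i-2}, q_i = a_i*q_{i-1} + q_{i-2} with p_{-2}=0, p_{-1}=1, q_{-2}=1, q_{-1}=0:
  i=0: a_0=3, p_0 = 3*1 + 0 = 3, q_0 = 3*0 + 1 = 1.
  i=1: a_1=2, p_1 = 2*3 + 1 = 7, q_1 = 2*1 + 0 = 2.
  i=2: a_2=3, p_2 = 3*7 + 3 = 24, q_2 = 3*2 + 1 = 7.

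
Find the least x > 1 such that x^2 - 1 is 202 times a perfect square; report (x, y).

(x, y) = (19731763, 1388322)

First expand sqrt(202) as a continued fraction. With x_i = (sqrt(202) + m_i)/d_i and (m_0, d_0) = (0, 1): a_0 = floor(sqrt(202)) = 14, since 14^2 = 196 <= 202 < 225 = 15^2.
Iterate m_{i+1} = d_i*a_i - m_i, d_{i+1} = (202 - m_{i+1}^2)/d_i, a_{i+1} = floor((a_0 + m_{i+1})/d_{i+1}):
  m_1 = 1*14 - 0 = 14, d_1 = (202 - 14^2)/1 = 6/1 = 6, a_1 = floor((14 + 14)/6) = 4.
  m_2 = 6*4 - 14 = 10, d_2 = (202 - 10^2)/6 = 102/6 = 17, a_2 = floor((14 + 10)/17) = 1.
  m_3 = 17*1 - 10 = 7, d_3 = (202 - 7^2)/17 = 153/17 = 9, a_3 = floor((14 + 7)/9) = 2.
  m_4 = 9*2 - 7 = 11, d_4 = (202 - 11^2)/9 = 81/9 = 9, a_4 = floor((14 + 11)/9) = 2.
  m_5 = 9*2 - 11 = 7, d_5 = (202 - 7^2)/9 = 153/9 = 17, a_5 = floor((14 + 7)/17) = 1.
  m_6 = 17*1 - 7 = 10, d_6 = (202 - 10^2)/17 = 102/17 = 6, a_6 = floor((14 + 10)/6) = 4.
  m_7 = 6*4 - 10 = 14, d_7 = (202 - 14^2)/6 = 6/6 = 1, a_7 = floor((14 + 14)/1) = 28.
  m_8 = 1*28 - 14 = 14, d_8 = (202 - 14^2)/1 = 6/1 = 6: (m_8, d_8) = (m_1, d_1) = (14, 6), so from here the quotients repeat a_1, ..., a_7; the period length is 7.
So sqrt(202) = [14; (4, 1, 2, 2, 1, 4, 28)] with period length k = 7.
k is odd, so (p_{k-1}, q_{k-1}) only solves x^2 - 202y^2 = -1 and the fundamental solution of x^2 - 202y^2 = 1 is (p_{2k-1}, q_{2k-1}) = (p_13, q_13); compute convergents through index 13, running through the period twice.
Convergents (p_i = a_i*p_{i-1} + p_{i-2}, q_i = a_i*q_{i-1} + q_{i-2} with p_{-2}=0, p_{-1}=1, q_{-2}=1, q_{-1}=0):
  i=0: a_0=14, p_0 = 14*1 + 0 = 14, q_0 = 14*0 + 1 = 1.
  i=1: a_1=4, p_1 = 4*14 + 1 = 57, q_1 = 4*1 + 0 = 4.
  i=2: a_2=1, p_2 = 1*57 + 14 = 71, q_2 = 1*4 + 1 = 5.
  i=3: a_3=2, p_3 = 2*71 + 57 = 199, q_3 = 2*5 + 4 = 14.
  i=4: a_4=2, p_4 = 2*199 + 71 = 469, q_4 = 2*14 + 5 = 33.
  i=5: a_5=1, p_5 = 1*469 + 199 = 668, q_5 = 1*33 + 14 = 47.
  i=6: a_6=4, p_6 = 4*668 + 469 = 3141, q_6 = 4*47 + 33 = 221.
  i=7: a_7=28, p_7 = 28*3141 + 668 = 88616, q_7 = 28*221 + 47 = 6235.
  i=8: a_8=4, p_8 = 4*88616 + 3141 = 357605, q_8 = 4*6235 + 221 = 25161.
  i=9: a_9=1, p_9 = 1*357605 + 88616 = 446221, q_9 = 1*25161 + 6235 = 31396.
  i=10: a_10=2, p_10 = 2*446221 + 357605 = 1250047, q_10 = 2*31396 + 25161 = 87953.
  i=11: a_11=2, p_11 = 2*1250047 + 446221 = 2946315, q_11 = 2*87953 + 31396 = 207302.
  i=12: a_12=1, p_12 = 1*2946315 + 1250047 = 4196362, q_12 = 1*207302 + 87953 = 295255.
  i=13: a_13=4, p_13 = 4*4196362 + 2946315 = 19731763, q_13 = 4*295255 + 207302 = 1388322.
Indeed p_6^2 - 202*q_6^2 = 9865881 - 9865882 = -1, not +1.
Check: 19731763^2 - 202*1388322^2 = 389342471088169 - 389342471088168 = 1, so (x, y) = (19731763, 1388322) solves the equation, and by the theorem it is the least positive solution.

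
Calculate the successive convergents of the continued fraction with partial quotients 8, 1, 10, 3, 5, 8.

8/1, 9/1, 98/11, 303/34, 1613/181, 13207/1482

Using the convergent recurrence p_i = a_i*p_{i-1} + p_{i-2}, q_i = a_i*q_{i-1} + q_{i-2} with p_{-2}=0, p_{-1}=1, q_{-2}=1, q_{-1}=0:
  i=0: a_0=8, p_0 = 8*1 + 0 = 8, q_0 = 8*0 + 1 = 1.
  i=1: a_1=1, p_1 = 1*8 + 1 = 9, q_1 = 1*1 + 0 = 1.
  i=2: a_2=10, p_2 = 10*9 + 8 = 98, q_2 = 10*1 + 1 = 11.
  i=3: a_3=3, p_3 = 3*98 + 9 = 303, q_3 = 3*11 + 1 = 34.
  i=4: a_4=5, p_4 = 5*303 + 98 = 1613, q_4 = 5*34 + 11 = 181.
  i=5: a_5=8, p_5 = 8*1613 + 303 = 13207, q_5 = 8*181 + 34 = 1482.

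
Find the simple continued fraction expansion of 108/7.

Run the Euclidean algorithm on 108 and 7; the successive quotients are the partial quotients a_0, a_1, ... (each step inverts the fractional part left over by the previous one):
  108 = 15*7 + 3, so a_0 = 15.
  7 = 2*3 + 1, so a_1 = 2.
  3 = 3*1 + 0, so a_2 = 3.
The remainder reaches 0 after 3 divisions, so the expansion has 3 partial quotients, read off in order.

[15; 2, 3]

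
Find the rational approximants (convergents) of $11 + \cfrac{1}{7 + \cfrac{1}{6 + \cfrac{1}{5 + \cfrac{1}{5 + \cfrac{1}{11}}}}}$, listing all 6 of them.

11/1, 78/7, 479/43, 2473/222, 12844/1153, 143757/12905

Using the convergent recurrence p_i = a_i*p_{i-1} + p_{i-2}, q_i = a_i*q_{i-1} + q_{i-2} with p_{-2}=0, p_{-1}=1, q_{-2}=1, q_{-1}=0:
  i=0: a_0=11, p_0 = 11*1 + 0 = 11, q_0 = 11*0 + 1 = 1.
  i=1: a_1=7, p_1 = 7*11 + 1 = 78, q_1 = 7*1 + 0 = 7.
  i=2: a_2=6, p_2 = 6*78 + 11 = 479, q_2 = 6*7 + 1 = 43.
  i=3: a_3=5, p_3 = 5*479 + 78 = 2473, q_3 = 5*43 + 7 = 222.
  i=4: a_4=5, p_4 = 5*2473 + 479 = 12844, q_4 = 5*222 + 43 = 1153.
  i=5: a_5=11, p_5 = 11*12844 + 2473 = 143757, q_5 = 11*1153 + 222 = 12905.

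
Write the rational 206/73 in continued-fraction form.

Run the Euclidean algorithm on 206 and 73; the successive quotients are the partial quotients a_0, a_1, ... (each step inverts the fractional part left over by the previous one):
  206 = 2*73 + 60, so a_0 = 2.
  73 = 1*60 + 13, so a_1 = 1.
  60 = 4*13 + 8, so a_2 = 4.
  13 = 1*8 + 5, so a_3 = 1.
  8 = 1*5 + 3, so a_4 = 1.
  5 = 1*3 + 2, so a_5 = 1.
  3 = 1*2 + 1, so a_6 = 1.
  2 = 2*1 + 0, so a_7 = 2.
The remainder reaches 0 after 8 divisions, so the expansion has 8 partial quotients, read off in order.

[2; 1, 4, 1, 1, 1, 1, 2]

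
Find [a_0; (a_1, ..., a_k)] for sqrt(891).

Write x_i = (sqrt(891) + m_i)/d_i with (m_0, d_0) = (0, 1). a_0 = floor(sqrt(891)) = 29, since 29^2 = 841 <= 891 < 900 = 30^2.
Iterate m_{i+1} = d_i*a_i - m_i, d_{i+1} = (891 - m_{i+1}^2)/d_i, a_{i+1} = floor((a_0 + m_{i+1})/d_{i+1}):
  m_1 = 1*29 - 0 = 29, d_1 = (891 - 29^2)/1 = 50/1 = 50, a_1 = floor((29 + 29)/50) = 1.
  m_2 = 50*1 - 29 = 21, d_2 = (891 - 21^2)/50 = 450/50 = 9, a_2 = floor((29 + 21)/9) = 5.
  m_3 = 9*5 - 21 = 24, d_3 = (891 - 24^2)/9 = 315/9 = 35, a_3 = floor((29 + 24)/35) = 1.
  m_4 = 35*1 - 24 = 11, d_4 = (891 - 11^2)/35 = 770/35 = 22, a_4 = floor((29 + 11)/22) = 1.
  m_5 = 22*1 - 11 = 11, d_5 = (891 - 11^2)/22 = 770/22 = 35, a_5 = floor((29 + 11)/35) = 1.
  m_6 = 35*1 - 11 = 24, d_6 = (891 - 24^2)/35 = 315/35 = 9, a_6 = floor((29 + 24)/9) = 5.
  m_7 = 9*5 - 24 = 21, d_7 = (891 - 21^2)/9 = 450/9 = 50, a_7 = floor((29 + 21)/50) = 1.
  m_8 = 50*1 - 21 = 29, d_8 = (891 - 29^2)/50 = 50/50 = 1, a_8 = floor((29 + 29)/1) = 58.
  m_9 = 1*58 - 29 = 29, d_9 = (891 - 29^2)/1 = 50/1 = 50: (m_9, d_9) = (m_1, d_1) = (29, 50), so from here the quotients repeat a_1, ..., a_8; the period length is 8.
Hence the expansion of sqrt(891) is a_0 = 29 followed by the repeating block 1, 5, 1, 1, 1, 5, 1, 58 (period 8).

[29; (1, 5, 1, 1, 1, 5, 1, 58)]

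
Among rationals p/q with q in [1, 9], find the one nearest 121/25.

29/6

Expand x = 121/25 as a continued fraction with the Euclidean algorithm:
  121 = 4*25 + 21, so a_0 = 4.
  25 = 1*21 + 4, so a_1 = 1.
  21 = 5*4 + 1, so a_2 = 5.
  4 = 4*1 + 0, so a_3 = 4.
so x = [4; 1, 5, 4].
Convergents (p_i = a_i*p_{i-1} + p_{i-2}, q_i = a_i*q_{i-1} + q_{i-2} with p_{-2}=0, p_{-1}=1, q_{-2}=1, q_{-1}=0), until the denominator exceeds 9:
  i=0: a_0=4, p_0 = 4*1 + 0 = 4, q_0 = 4*0 + 1 = 1.
  i=1: a_1=1, p_1 = 1*4 + 1 = 5, q_1 = 1*1 + 0 = 1.
  i=2: a_2=5, p_2 = 5*5 + 4 = 29, q_2 = 5*1 + 1 = 6.
  i=3: a_3=4, p_3 = 4*29 + 5 = 121, q_3 = 4*6 + 1 = 25.
q_3 = 25 > 9, so the last convergent with denominator <= 9 is p_2/q_2 = 29/6.
The closest fraction with denominator <= 9 is either p_2/q_2 or the intermediate fraction (k*p_2 + p_1)/(k*q_2 + q_1) with the largest k >= 1 whose denominator stays <= 9; these approach x as k grows, and every other convergent or intermediate fraction in range is farther away.
Largest k: floor((9 - q_1)/q_2) = floor((9 - 1)/6) = 1.
That gives (1*29 + 5)/(1*6 + 1) = 34/7.
Compare the errors: |x - 29/6| = |121*6 - 29*25|/(25*6) = 1/150, and |x - 34/7| = |121*7 - 34*25|/(25*7) = 3/175.
Cross-multiplying, 1*175 = 175 < 450 = 3*150, so 1/150 is smaller: the convergent 29/6 is closer to x than 34/7.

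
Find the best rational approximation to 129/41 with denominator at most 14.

Expand x = 129/41 as a continued fraction with the Euclidean algorithm:
  129 = 3*41 + 6, so a_0 = 3.
  41 = 6*6 + 5, so a_1 = 6.
  6 = 1*5 + 1, so a_2 = 1.
  5 = 5*1 + 0, so a_3 = 5.
so x = [3; 6, 1, 5].
Convergents (p_i = a_i*p_{i-1} + p_{i-2}, q_i = a_i*q_{i-1} + q_{i-2} with p_{-2}=0, p_{-1}=1, q_{-2}=1, q_{-1}=0), until the denominator exceeds 14:
  i=0: a_0=3, p_0 = 3*1 + 0 = 3, q_0 = 3*0 + 1 = 1.
  i=1: a_1=6, p_1 = 6*3 + 1 = 19, q_1 = 6*1 + 0 = 6.
  i=2: a_2=1, p_2 = 1*19 + 3 = 22, q_2 = 1*6 + 1 = 7.
  i=3: a_3=5, p_3 = 5*22 + 19 = 129, q_3 = 5*7 + 6 = 41.
q_3 = 41 > 14, so the last convergent with denominator <= 14 is p_2/q_2 = 22/7.
The closest fraction with denominator <= 14 is either p_2/q_2 or the intermediate fraction (k*p_2 + p_1)/(k*q_2 + q_1) with the largest k >= 1 whose denominator stays <= 14; these approach x as k grows, and every other convergent or intermediate fraction in range is farther away.
Largest k: floor((14 - q_1)/q_2) = floor((14 - 6)/7) = 1.
That gives (1*22 + 19)/(1*7 + 6) = 41/13.
Compare the errors: |x - 22/7| = |129*7 - 22*41|/(41*7) = 1/287, and |x - 41/13| = |129*13 - 41*41|/(41*13) = 4/533.
Cross-multiplying, 1*533 = 533 < 1148 = 4*287, so 1/287 is smaller: the convergent 22/7 is closer to x than 41/13.

22/7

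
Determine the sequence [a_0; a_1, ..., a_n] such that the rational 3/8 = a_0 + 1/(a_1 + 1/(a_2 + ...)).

[0; 2, 1, 2]

Run the Euclidean algorithm on 3 and 8; the successive quotients are the partial quotients a_0, a_1, ... (each step inverts the fractional part left over by the previous one):
  3 = 0*8 + 3, so a_0 = 0.
  8 = 2*3 + 2, so a_1 = 2.
  3 = 1*2 + 1, so a_2 = 1.
  2 = 2*1 + 0, so a_3 = 2.
The remainder reaches 0 after 4 divisions, so the expansion has 4 partial quotients, read off in order.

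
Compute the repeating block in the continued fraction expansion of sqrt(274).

[16; (1, 1, 4, 4, 1, 1, 32)]

Write x_i = (sqrt(274) + m_i)/d_i with (m_0, d_0) = (0, 1). a_0 = floor(sqrt(274)) = 16, since 16^2 = 256 <= 274 < 289 = 17^2.
Iterate m_{i+1} = d_i*a_i - m_i, d_{i+1} = (274 - m_{i+1}^2)/d_i, a_{i+1} = floor((a_0 + m_{i+1})/d_{i+1}):
  m_1 = 1*16 - 0 = 16, d_1 = (274 - 16^2)/1 = 18/1 = 18, a_1 = floor((16 + 16)/18) = 1.
  m_2 = 18*1 - 16 = 2, d_2 = (274 - 2^2)/18 = 270/18 = 15, a_2 = floor((16 + 2)/15) = 1.
  m_3 = 15*1 - 2 = 13, d_3 = (274 - 13^2)/15 = 105/15 = 7, a_3 = floor((16 + 13)/7) = 4.
  m_4 = 7*4 - 13 = 15, d_4 = (274 - 15^2)/7 = 49/7 = 7, a_4 = floor((16 + 15)/7) = 4.
  m_5 = 7*4 - 15 = 13, d_5 = (274 - 13^2)/7 = 105/7 = 15, a_5 = floor((16 + 13)/15) = 1.
  m_6 = 15*1 - 13 = 2, d_6 = (274 - 2^2)/15 = 270/15 = 18, a_6 = floor((16 + 2)/18) = 1.
  m_7 = 18*1 - 2 = 16, d_7 = (274 - 16^2)/18 = 18/18 = 1, a_7 = floor((16 + 16)/1) = 32.
  m_8 = 1*32 - 16 = 16, d_8 = (274 - 16^2)/1 = 18/1 = 18: (m_8, d_8) = (m_1, d_1) = (16, 18), so from here the quotients repeat a_1, ..., a_7; the period length is 7.
Hence the expansion of sqrt(274) is a_0 = 16 followed by the repeating block 1, 1, 4, 4, 1, 1, 32 (period 7).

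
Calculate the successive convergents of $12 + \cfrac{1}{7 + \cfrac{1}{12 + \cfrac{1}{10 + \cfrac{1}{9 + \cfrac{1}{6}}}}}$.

Using the convergent recurrence p_i = a_i*p_{i-1} + p_{i-2}, q_i = a_i*q_{i-1} + q_{i-2} with p_{-2}=0, p_{-1}=1, q_{-2}=1, q_{-1}=0:
  i=0: a_0=12, p_0 = 12*1 + 0 = 12, q_0 = 12*0 + 1 = 1.
  i=1: a_1=7, p_1 = 7*12 + 1 = 85, q_1 = 7*1 + 0 = 7.
  i=2: a_2=12, p_2 = 12*85 + 12 = 1032, q_2 = 12*7 + 1 = 85.
  i=3: a_3=10, p_3 = 10*1032 + 85 = 10405, q_3 = 10*85 + 7 = 857.
  i=4: a_4=9, p_4 = 9*10405 + 1032 = 94677, q_4 = 9*857 + 85 = 7798.
  i=5: a_5=6, p_5 = 6*94677 + 10405 = 578467, q_5 = 6*7798 + 857 = 47645.

12/1, 85/7, 1032/85, 10405/857, 94677/7798, 578467/47645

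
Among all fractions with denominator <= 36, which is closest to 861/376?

Expand x = 861/376 as a continued fraction with the Euclidean algorithm:
  861 = 2*376 + 109, so a_0 = 2.
  376 = 3*109 + 49, so a_1 = 3.
  109 = 2*49 + 11, so a_2 = 2.
  49 = 4*11 + 5, so a_3 = 4.
  11 = 2*5 + 1, so a_4 = 2.
  5 = 5*1 + 0, so a_5 = 5.
so x = [2; 3, 2, 4, 2, 5].
Convergents (p_i = a_i*p_{i-1} + p_{i-2}, q_i = a_i*q_{i-1} + q_{i-2} with p_{-2}=0, p_{-1}=1, q_{-2}=1, q_{-1}=0), until the denominator exceeds 36:
  i=0: a_0=2, p_0 = 2*1 + 0 = 2, q_0 = 2*0 + 1 = 1.
  i=1: a_1=3, p_1 = 3*2 + 1 = 7, q_1 = 3*1 + 0 = 3.
  i=2: a_2=2, p_2 = 2*7 + 2 = 16, q_2 = 2*3 + 1 = 7.
  i=3: a_3=4, p_3 = 4*16 + 7 = 71, q_3 = 4*7 + 3 = 31.
  i=4: a_4=2, p_4 = 2*71 + 16 = 158, q_4 = 2*31 + 7 = 69.
q_4 = 69 > 36, so the last convergent with denominator <= 36 is p_3/q_3 = 71/31.
The closest fraction with denominator <= 36 is either p_3/q_3 or the intermediate fraction (k*p_3 + p_2)/(k*q_3 + q_2) with the largest k >= 1 whose denominator stays <= 36; these approach x as k grows, and every other convergent or intermediate fraction in range is farther away.
Largest k: floor((36 - q_2)/q_3) = floor((36 - 7)/31) = 0.
Since k = 0, no intermediate fraction beyond p_3/q_3 has denominator <= 36, so the convergent 71/31 is the closest (its error is |861*31 - 71*376|/(376*31) = 5/11656).

71/31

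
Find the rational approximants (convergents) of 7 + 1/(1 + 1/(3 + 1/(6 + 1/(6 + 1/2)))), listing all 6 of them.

7/1, 8/1, 31/4, 194/25, 1195/154, 2584/333

Using the convergent recurrence p_i = a_i*p_{i-1} + p_{i-2}, q_i = a_i*q_{i-1} + q_{i-2} with p_{-2}=0, p_{-1}=1, q_{-2}=1, q_{-1}=0:
  i=0: a_0=7, p_0 = 7*1 + 0 = 7, q_0 = 7*0 + 1 = 1.
  i=1: a_1=1, p_1 = 1*7 + 1 = 8, q_1 = 1*1 + 0 = 1.
  i=2: a_2=3, p_2 = 3*8 + 7 = 31, q_2 = 3*1 + 1 = 4.
  i=3: a_3=6, p_3 = 6*31 + 8 = 194, q_3 = 6*4 + 1 = 25.
  i=4: a_4=6, p_4 = 6*194 + 31 = 1195, q_4 = 6*25 + 4 = 154.
  i=5: a_5=2, p_5 = 2*1195 + 194 = 2584, q_5 = 2*154 + 25 = 333.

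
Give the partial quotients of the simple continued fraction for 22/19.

Run the Euclidean algorithm on 22 and 19; the successive quotients are the partial quotients a_0, a_1, ... (each step inverts the fractional part left over by the previous one):
  22 = 1*19 + 3, so a_0 = 1.
  19 = 6*3 + 1, so a_1 = 6.
  3 = 3*1 + 0, so a_2 = 3.
The remainder reaches 0 after 3 divisions, so the expansion has 3 partial quotients, read off in order.

[1; 6, 3]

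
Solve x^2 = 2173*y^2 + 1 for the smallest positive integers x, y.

(x, y) = (734473, 15756)

First expand sqrt(2173) as a continued fraction. With x_i = (sqrt(2173) + m_i)/d_i and (m_0, d_0) = (0, 1): a_0 = floor(sqrt(2173)) = 46, since 46^2 = 2116 <= 2173 < 2209 = 47^2.
Iterate m_{i+1} = d_i*a_i - m_i, d_{i+1} = (2173 - m_{i+1}^2)/d_i, a_{i+1} = floor((a_0 + m_{i+1})/d_{i+1}):
  m_1 = 1*46 - 0 = 46, d_1 = (2173 - 46^2)/1 = 57/1 = 57, a_1 = floor((46 + 46)/57) = 1.
  m_2 = 57*1 - 46 = 11, d_2 = (2173 - 11^2)/57 = 2052/57 = 36, a_2 = floor((46 + 11)/36) = 1.
  m_3 = 36*1 - 11 = 25, d_3 = (2173 - 25^2)/36 = 1548/36 = 43, a_3 = floor((46 + 25)/43) = 1.
  m_4 = 43*1 - 25 = 18, d_4 = (2173 - 18^2)/43 = 1849/43 = 43, a_4 = floor((46 + 18)/43) = 1.
  m_5 = 43*1 - 18 = 25, d_5 = (2173 - 25^2)/43 = 1548/43 = 36, a_5 = floor((46 + 25)/36) = 1.
  m_6 = 36*1 - 25 = 11, d_6 = (2173 - 11^2)/36 = 2052/36 = 57, a_6 = floor((46 + 11)/57) = 1.
  m_7 = 57*1 - 11 = 46, d_7 = (2173 - 46^2)/57 = 57/57 = 1, a_7 = floor((46 + 46)/1) = 92.
  m_8 = 1*92 - 46 = 46, d_8 = (2173 - 46^2)/1 = 57/1 = 57: (m_8, d_8) = (m_1, d_1) = (46, 57), so from here the quotients repeat a_1, ..., a_7; the period length is 7.
So sqrt(2173) = [46; (1, 1, 1, 1, 1, 1, 92)] with period length k = 7.
k is odd, so (p_{k-1}, q_{k-1}) only solves x^2 - 2173y^2 = -1 and the fundamental solution of x^2 - 2173y^2 = 1 is (p_{2k-1}, q_{2k-1}) = (p_13, q_13); compute convergents through index 13, running through the period twice.
Convergents (p_i = a_i*p_{i-1} + p_{i-2}, q_i = a_i*q_{i-1} + q_{i-2} with p_{-2}=0, p_{-1}=1, q_{-2}=1, q_{-1}=0):
  i=0: a_0=46, p_0 = 46*1 + 0 = 46, q_0 = 46*0 + 1 = 1.
  i=1: a_1=1, p_1 = 1*46 + 1 = 47, q_1 = 1*1 + 0 = 1.
  i=2: a_2=1, p_2 = 1*47 + 46 = 93, q_2 = 1*1 + 1 = 2.
  i=3: a_3=1, p_3 = 1*93 + 47 = 140, q_3 = 1*2 + 1 = 3.
  i=4: a_4=1, p_4 = 1*140 + 93 = 233, q_4 = 1*3 + 2 = 5.
  i=5: a_5=1, p_5 = 1*233 + 140 = 373, q_5 = 1*5 + 3 = 8.
  i=6: a_6=1, p_6 = 1*373 + 233 = 606, q_6 = 1*8 + 5 = 13.
  i=7: a_7=92, p_7 = 92*606 + 373 = 56125, q_7 = 92*13 + 8 = 1204.
  i=8: a_8=1, p_8 = 1*56125 + 606 = 56731, q_8 = 1*1204 + 13 = 1217.
  i=9: a_9=1, p_9 = 1*56731 + 56125 = 112856, q_9 = 1*1217 + 1204 = 2421.
  i=10: a_10=1, p_10 = 1*112856 + 56731 = 169587, q_10 = 1*2421 + 1217 = 3638.
  i=11: a_11=1, p_11 = 1*169587 + 112856 = 282443, q_11 = 1*3638 + 2421 = 6059.
  i=12: a_12=1, p_12 = 1*282443 + 169587 = 452030, q_12 = 1*6059 + 3638 = 9697.
  i=13: a_13=1, p_13 = 1*452030 + 282443 = 734473, q_13 = 1*9697 + 6059 = 15756.
Indeed p_6^2 - 2173*q_6^2 = 367236 - 367237 = -1, not +1.
Check: 734473^2 - 2173*15756^2 = 539450587729 - 539450587728 = 1, so (x, y) = (734473, 15756) solves the equation, and by the theorem it is the least positive solution.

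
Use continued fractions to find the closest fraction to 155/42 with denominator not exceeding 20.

48/13

Expand x = 155/42 as a continued fraction with the Euclidean algorithm:
  155 = 3*42 + 29, so a_0 = 3.
  42 = 1*29 + 13, so a_1 = 1.
  29 = 2*13 + 3, so a_2 = 2.
  13 = 4*3 + 1, so a_3 = 4.
  3 = 3*1 + 0, so a_4 = 3.
so x = [3; 1, 2, 4, 3].
Convergents (p_i = a_i*p_{i-1} + p_{i-2}, q_i = a_i*q_{i-1} + q_{i-2} with p_{-2}=0, p_{-1}=1, q_{-2}=1, q_{-1}=0), until the denominator exceeds 20:
  i=0: a_0=3, p_0 = 3*1 + 0 = 3, q_0 = 3*0 + 1 = 1.
  i=1: a_1=1, p_1 = 1*3 + 1 = 4, q_1 = 1*1 + 0 = 1.
  i=2: a_2=2, p_2 = 2*4 + 3 = 11, q_2 = 2*1 + 1 = 3.
  i=3: a_3=4, p_3 = 4*11 + 4 = 48, q_3 = 4*3 + 1 = 13.
  i=4: a_4=3, p_4 = 3*48 + 11 = 155, q_4 = 3*13 + 3 = 42.
q_4 = 42 > 20, so the last convergent with denominator <= 20 is p_3/q_3 = 48/13.
The closest fraction with denominator <= 20 is either p_3/q_3 or the intermediate fraction (k*p_3 + p_2)/(k*q_3 + q_2) with the largest k >= 1 whose denominator stays <= 20; these approach x as k grows, and every other convergent or intermediate fraction in range is farther away.
Largest k: floor((20 - q_2)/q_3) = floor((20 - 3)/13) = 1.
That gives (1*48 + 11)/(1*13 + 3) = 59/16.
Compare the errors: |x - 48/13| = |155*13 - 48*42|/(42*13) = 1/546, and |x - 59/16| = |155*16 - 59*42|/(42*16) = 2/672.
Cross-multiplying, 1*672 = 672 < 1092 = 2*546, so 1/546 is smaller: the convergent 48/13 is closer to x than 59/16.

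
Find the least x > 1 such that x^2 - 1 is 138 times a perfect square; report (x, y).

First expand sqrt(138) as a continued fraction. With x_i = (sqrt(138) + m_i)/d_i and (m_0, d_0) = (0, 1): a_0 = floor(sqrt(138)) = 11, since 11^2 = 121 <= 138 < 144 = 12^2.
Iterate m_{i+1} = d_i*a_i - m_i, d_{i+1} = (138 - m_{i+1}^2)/d_i, a_{i+1} = floor((a_0 + m_{i+1})/d_{i+1}):
  m_1 = 1*11 - 0 = 11, d_1 = (138 - 11^2)/1 = 17/1 = 17, a_1 = floor((11 + 11)/17) = 1.
  m_2 = 17*1 - 11 = 6, d_2 = (138 - 6^2)/17 = 102/17 = 6, a_2 = floor((11 + 6)/6) = 2.
  m_3 = 6*2 - 6 = 6, d_3 = (138 - 6^2)/6 = 102/6 = 17, a_3 = floor((11 + 6)/17) = 1.
  m_4 = 17*1 - 6 = 11, d_4 = (138 - 11^2)/17 = 17/17 = 1, a_4 = floor((11 + 11)/1) = 22.
  m_5 = 1*22 - 11 = 11, d_5 = (138 - 11^2)/1 = 17/1 = 17: (m_5, d_5) = (m_1, d_1) = (11, 17), so from here the quotients repeat a_1, ..., a_4; the period length is 4.
So sqrt(138) = [11; (1, 2, 1, 22)] with period length k = 4.
k is even, so the fundamental solution of x^2 - 138y^2 = 1 is (p_{k-1}, q_{k-1}) = (p_3, q_3); compute convergents through index 3.
Convergents (p_i = a_i*p_{i-1} + p_{i-2}, q_i = a_i*q_{i-1} + q_{i-2} with p_{-2}=0, p_{-1}=1, q_{-2}=1, q_{-1}=0):
  i=0: a_0=11, p_0 = 11*1 + 0 = 11, q_0 = 11*0 + 1 = 1.
  i=1: a_1=1, p_1 = 1*11 + 1 = 12, q_1 = 1*1 + 0 = 1.
  i=2: a_2=2, p_2 = 2*12 + 11 = 35, q_2 = 2*1 + 1 = 3.
  i=3: a_3=1, p_3 = 1*35 + 12 = 47, q_3 = 1*3 + 1 = 4.
Check: 47^2 - 138*4^2 = 2209 - 2208 = 1, so (x, y) = (47, 4) solves the equation, and by the theorem it is the least positive solution.

(x, y) = (47, 4)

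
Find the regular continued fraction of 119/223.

Run the Euclidean algorithm on 119 and 223; the successive quotients are the partial quotients a_0, a_1, ... (each step inverts the fractional part left over by the previous one):
  119 = 0*223 + 119, so a_0 = 0.
  223 = 1*119 + 104, so a_1 = 1.
  119 = 1*104 + 15, so a_2 = 1.
  104 = 6*15 + 14, so a_3 = 6.
  15 = 1*14 + 1, so a_4 = 1.
  14 = 14*1 + 0, so a_5 = 14.
The remainder reaches 0 after 6 divisions, so the expansion has 6 partial quotients, read off in order.

[0; 1, 1, 6, 1, 14]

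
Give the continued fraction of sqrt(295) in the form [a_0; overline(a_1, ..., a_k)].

Write x_i = (sqrt(295) + m_i)/d_i with (m_0, d_0) = (0, 1). a_0 = floor(sqrt(295)) = 17, since 17^2 = 289 <= 295 < 324 = 18^2.
Iterate m_{i+1} = d_i*a_i - m_i, d_{i+1} = (295 - m_{i+1}^2)/d_i, a_{i+1} = floor((a_0 + m_{i+1})/d_{i+1}):
  m_1 = 1*17 - 0 = 17, d_1 = (295 - 17^2)/1 = 6/1 = 6, a_1 = floor((17 + 17)/6) = 5.
  m_2 = 6*5 - 17 = 13, d_2 = (295 - 13^2)/6 = 126/6 = 21, a_2 = floor((17 + 13)/21) = 1.
  m_3 = 21*1 - 13 = 8, d_3 = (295 - 8^2)/21 = 231/21 = 11, a_3 = floor((17 + 8)/11) = 2.
  m_4 = 11*2 - 8 = 14, d_4 = (295 - 14^2)/11 = 99/11 = 9, a_4 = floor((17 + 14)/9) = 3.
  m_5 = 9*3 - 14 = 13, d_5 = (295 - 13^2)/9 = 126/9 = 14, a_5 = floor((17 + 13)/14) = 2.
  m_6 = 14*2 - 13 = 15, d_6 = (295 - 15^2)/14 = 70/14 = 5, a_6 = floor((17 + 15)/5) = 6.
  m_7 = 5*6 - 15 = 15, d_7 = (295 - 15^2)/5 = 70/5 = 14, a_7 = floor((17 + 15)/14) = 2.
  m_8 = 14*2 - 15 = 13, d_8 = (295 - 13^2)/14 = 126/14 = 9, a_8 = floor((17 + 13)/9) = 3.
  m_9 = 9*3 - 13 = 14, d_9 = (295 - 14^2)/9 = 99/9 = 11, a_9 = floor((17 + 14)/11) = 2.
  m_10 = 11*2 - 14 = 8, d_10 = (295 - 8^2)/11 = 231/11 = 21, a_10 = floor((17 + 8)/21) = 1.
  m_11 = 21*1 - 8 = 13, d_11 = (295 - 13^2)/21 = 126/21 = 6, a_11 = floor((17 + 13)/6) = 5.
  m_12 = 6*5 - 13 = 17, d_12 = (295 - 17^2)/6 = 6/6 = 1, a_12 = floor((17 + 17)/1) = 34.
  m_13 = 1*34 - 17 = 17, d_13 = (295 - 17^2)/1 = 6/1 = 6: (m_13, d_13) = (m_1, d_1) = (17, 6), so from here the quotients repeat a_1, ..., a_12; the period length is 12.
Hence the expansion of sqrt(295) is a_0 = 17 followed by the repeating block 5, 1, 2, 3, 2, 6, 2, 3, 2, 1, 5, 34 (period 12).

[17; overline(5, 1, 2, 3, 2, 6, 2, 3, 2, 1, 5, 34)]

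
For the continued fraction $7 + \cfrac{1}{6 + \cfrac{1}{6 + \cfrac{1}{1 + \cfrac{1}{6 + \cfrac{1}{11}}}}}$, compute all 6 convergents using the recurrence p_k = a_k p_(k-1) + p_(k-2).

7/1, 43/6, 265/37, 308/43, 2113/295, 23551/3288

Using the convergent recurrence p_i = a_i*p_{i-1} + p_{i-2}, q_i = a_i*q_{i-1} + q_{i-2} with p_{-2}=0, p_{-1}=1, q_{-2}=1, q_{-1}=0:
  i=0: a_0=7, p_0 = 7*1 + 0 = 7, q_0 = 7*0 + 1 = 1.
  i=1: a_1=6, p_1 = 6*7 + 1 = 43, q_1 = 6*1 + 0 = 6.
  i=2: a_2=6, p_2 = 6*43 + 7 = 265, q_2 = 6*6 + 1 = 37.
  i=3: a_3=1, p_3 = 1*265 + 43 = 308, q_3 = 1*37 + 6 = 43.
  i=4: a_4=6, p_4 = 6*308 + 265 = 2113, q_4 = 6*43 + 37 = 295.
  i=5: a_5=11, p_5 = 11*2113 + 308 = 23551, q_5 = 11*295 + 43 = 3288.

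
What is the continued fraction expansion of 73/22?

[3; 3, 7]

Run the Euclidean algorithm on 73 and 22; the successive quotients are the partial quotients a_0, a_1, ... (each step inverts the fractional part left over by the previous one):
  73 = 3*22 + 7, so a_0 = 3.
  22 = 3*7 + 1, so a_1 = 3.
  7 = 7*1 + 0, so a_2 = 7.
The remainder reaches 0 after 3 divisions, so the expansion has 3 partial quotients, read off in order.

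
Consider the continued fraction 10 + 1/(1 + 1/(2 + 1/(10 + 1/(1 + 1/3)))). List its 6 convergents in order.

Using the convergent recurrence p_i = a_i*p_{i-1} + p_{i-2}, q_i = a_i*q_{i-1} + q_{i-2} with p_{-2}=0, p_{-1}=1, q_{-2}=1, q_{-1}=0:
  i=0: a_0=10, p_0 = 10*1 + 0 = 10, q_0 = 10*0 + 1 = 1.
  i=1: a_1=1, p_1 = 1*10 + 1 = 11, q_1 = 1*1 + 0 = 1.
  i=2: a_2=2, p_2 = 2*11 + 10 = 32, q_2 = 2*1 + 1 = 3.
  i=3: a_3=10, p_3 = 10*32 + 11 = 331, q_3 = 10*3 + 1 = 31.
  i=4: a_4=1, p_4 = 1*331 + 32 = 363, q_4 = 1*31 + 3 = 34.
  i=5: a_5=3, p_5 = 3*363 + 331 = 1420, q_5 = 3*34 + 31 = 133.

10/1, 11/1, 32/3, 331/31, 363/34, 1420/133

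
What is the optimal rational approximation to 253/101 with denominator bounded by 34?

Expand x = 253/101 as a continued fraction with the Euclidean algorithm:
  253 = 2*101 + 51, so a_0 = 2.
  101 = 1*51 + 50, so a_1 = 1.
  51 = 1*50 + 1, so a_2 = 1.
  50 = 50*1 + 0, so a_3 = 50.
so x = [2; 1, 1, 50].
Convergents (p_i = a_i*p_{i-1} + p_{i-2}, q_i = a_i*q_{i-1} + q_{i-2} with p_{-2}=0, p_{-1}=1, q_{-2}=1, q_{-1}=0), until the denominator exceeds 34:
  i=0: a_0=2, p_0 = 2*1 + 0 = 2, q_0 = 2*0 + 1 = 1.
  i=1: a_1=1, p_1 = 1*2 + 1 = 3, q_1 = 1*1 + 0 = 1.
  i=2: a_2=1, p_2 = 1*3 + 2 = 5, q_2 = 1*1 + 1 = 2.
  i=3: a_3=50, p_3 = 50*5 + 3 = 253, q_3 = 50*2 + 1 = 101.
q_3 = 101 > 34, so the last convergent with denominator <= 34 is p_2/q_2 = 5/2.
The closest fraction with denominator <= 34 is either p_2/q_2 or the intermediate fraction (k*p_2 + p_1)/(k*q_2 + q_1) with the largest k >= 1 whose denominator stays <= 34; these approach x as k grows, and every other convergent or intermediate fraction in range is farther away.
Largest k: floor((34 - q_1)/q_2) = floor((34 - 1)/2) = 16.
That gives (16*5 + 3)/(16*2 + 1) = 83/33.
Compare the errors: |x - 5/2| = |253*2 - 5*101|/(101*2) = 1/202, and |x - 83/33| = |253*33 - 83*101|/(101*33) = 34/3333.
Cross-multiplying, 1*3333 = 3333 < 6868 = 34*202, so 1/202 is smaller: the convergent 5/2 is closer to x than 83/33.

5/2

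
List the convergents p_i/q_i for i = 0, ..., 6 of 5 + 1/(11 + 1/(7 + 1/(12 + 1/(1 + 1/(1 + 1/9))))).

Using the convergent recurrence p_i = a_i*p_{i-1} + p_{i-2}, q_i = a_i*q_{i-1} + q_{i-2} with p_{-2}=0, p_{-1}=1, q_{-2}=1, q_{-1}=0:
  i=0: a_0=5, p_0 = 5*1 + 0 = 5, q_0 = 5*0 + 1 = 1.
  i=1: a_1=11, p_1 = 11*5 + 1 = 56, q_1 = 11*1 + 0 = 11.
  i=2: a_2=7, p_2 = 7*56 + 5 = 397, q_2 = 7*11 + 1 = 78.
  i=3: a_3=12, p_3 = 12*397 + 56 = 4820, q_3 = 12*78 + 11 = 947.
  i=4: a_4=1, p_4 = 1*4820 + 397 = 5217, q_4 = 1*947 + 78 = 1025.
  i=5: a_5=1, p_5 = 1*5217 + 4820 = 10037, q_5 = 1*1025 + 947 = 1972.
  i=6: a_6=9, p_6 = 9*10037 + 5217 = 95550, q_6 = 9*1972 + 1025 = 18773.

5/1, 56/11, 397/78, 4820/947, 5217/1025, 10037/1972, 95550/18773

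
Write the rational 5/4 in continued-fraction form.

Run the Euclidean algorithm on 5 and 4; the successive quotients are the partial quotients a_0, a_1, ... (each step inverts the fractional part left over by the previous one):
  5 = 1*4 + 1, so a_0 = 1.
  4 = 4*1 + 0, so a_1 = 4.
The remainder reaches 0 after 2 divisions, so the expansion has 2 partial quotients, read off in order.

[1; 4]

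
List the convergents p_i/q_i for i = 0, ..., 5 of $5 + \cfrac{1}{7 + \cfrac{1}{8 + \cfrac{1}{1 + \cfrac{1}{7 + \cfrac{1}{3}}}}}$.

5/1, 36/7, 293/57, 329/64, 2596/505, 8117/1579

Using the convergent recurrence p_i = a_i*p_{i-1} + p_{i-2}, q_i = a_i*q_{i-1} + q_{i-2} with p_{-2}=0, p_{-1}=1, q_{-2}=1, q_{-1}=0:
  i=0: a_0=5, p_0 = 5*1 + 0 = 5, q_0 = 5*0 + 1 = 1.
  i=1: a_1=7, p_1 = 7*5 + 1 = 36, q_1 = 7*1 + 0 = 7.
  i=2: a_2=8, p_2 = 8*36 + 5 = 293, q_2 = 8*7 + 1 = 57.
  i=3: a_3=1, p_3 = 1*293 + 36 = 329, q_3 = 1*57 + 7 = 64.
  i=4: a_4=7, p_4 = 7*329 + 293 = 2596, q_4 = 7*64 + 57 = 505.
  i=5: a_5=3, p_5 = 3*2596 + 329 = 8117, q_5 = 3*505 + 64 = 1579.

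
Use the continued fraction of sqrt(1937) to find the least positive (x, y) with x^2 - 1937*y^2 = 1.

First expand sqrt(1937) as a continued fraction. With x_i = (sqrt(1937) + m_i)/d_i and (m_0, d_0) = (0, 1): a_0 = floor(sqrt(1937)) = 44, since 44^2 = 1936 <= 1937 < 2025 = 45^2.
Iterate m_{i+1} = d_i*a_i - m_i, d_{i+1} = (1937 - m_{i+1}^2)/d_i, a_{i+1} = floor((a_0 + m_{i+1})/d_{i+1}):
  m_1 = 1*44 - 0 = 44, d_1 = (1937 - 44^2)/1 = 1/1 = 1, a_1 = floor((44 + 44)/1) = 88.
  m_2 = 1*88 - 44 = 44, d_2 = (1937 - 44^2)/1 = 1/1 = 1: (m_2, d_2) = (m_1, d_1) = (44, 1), so from here the quotient a_1 repeats; the period length is 1.
So sqrt(1937) = [44; (88)] with period length k = 1.
k is odd, so (p_{k-1}, q_{k-1}) only solves x^2 - 1937y^2 = -1 and the fundamental solution of x^2 - 1937y^2 = 1 is (p_{2k-1}, q_{2k-1}) = (p_1, q_1); compute convergents through index 1, running through the period twice.
Convergents (p_i = a_i*p_{i-1} + p_{i-2}, q_i = a_i*q_{i-1} + q_{i-2} with p_{-2}=0, p_{-1}=1, q_{-2}=1, q_{-1}=0):
  i=0: a_0=44, p_0 = 44*1 + 0 = 44, q_0 = 44*0 + 1 = 1.
  i=1: a_1=88, p_1 = 88*44 + 1 = 3873, q_1 = 88*1 + 0 = 88.
Indeed p_0^2 - 1937*q_0^2 = 1936 - 1937 = -1, not +1.
Check: 3873^2 - 1937*88^2 = 15000129 - 15000128 = 1, so (x, y) = (3873, 88) solves the equation, and by the theorem it is the least positive solution.

(x, y) = (3873, 88)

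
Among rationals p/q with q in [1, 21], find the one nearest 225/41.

115/21

Expand x = 225/41 as a continued fraction with the Euclidean algorithm:
  225 = 5*41 + 20, so a_0 = 5.
  41 = 2*20 + 1, so a_1 = 2.
  20 = 20*1 + 0, so a_2 = 20.
so x = [5; 2, 20].
Convergents (p_i = a_i*p_{i-1} + p_{i-2}, q_i = a_i*q_{i-1} + q_{i-2} with p_{-2}=0, p_{-1}=1, q_{-2}=1, q_{-1}=0), until the denominator exceeds 21:
  i=0: a_0=5, p_0 = 5*1 + 0 = 5, q_0 = 5*0 + 1 = 1.
  i=1: a_1=2, p_1 = 2*5 + 1 = 11, q_1 = 2*1 + 0 = 2.
  i=2: a_2=20, p_2 = 20*11 + 5 = 225, q_2 = 20*2 + 1 = 41.
q_2 = 41 > 21, so the last convergent with denominator <= 21 is p_1/q_1 = 11/2.
The closest fraction with denominator <= 21 is either p_1/q_1 or the intermediate fraction (k*p_1 + p_0)/(k*q_1 + q_0) with the largest k >= 1 whose denominator stays <= 21; these approach x as k grows, and every other convergent or intermediate fraction in range is farther away.
Largest k: floor((21 - q_0)/q_1) = floor((21 - 1)/2) = 10.
That gives (10*11 + 5)/(10*2 + 1) = 115/21.
Compare the errors: |x - 11/2| = |225*2 - 11*41|/(41*2) = 1/82, and |x - 115/21| = |225*21 - 115*41|/(41*21) = 10/861.
Cross-multiplying, 10*82 = 820 < 861 = 1*861, so 10/861 is smaller: the intermediate fraction 115/21 is closer to x than 11/2.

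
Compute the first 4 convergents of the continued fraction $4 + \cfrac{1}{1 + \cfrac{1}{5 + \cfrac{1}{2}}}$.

Using the convergent recurrence p_i = a_i*p_{i-1} + p_{i-2}, q_i = a_i*q_{i-1} + q_{i-2} with p_{-2}=0, p_{-1}=1, q_{-2}=1, q_{-1}=0:
  i=0: a_0=4, p_0 = 4*1 + 0 = 4, q_0 = 4*0 + 1 = 1.
  i=1: a_1=1, p_1 = 1*4 + 1 = 5, q_1 = 1*1 + 0 = 1.
  i=2: a_2=5, p_2 = 5*5 + 4 = 29, q_2 = 5*1 + 1 = 6.
  i=3: a_3=2, p_3 = 2*29 + 5 = 63, q_3 = 2*6 + 1 = 13.

4/1, 5/1, 29/6, 63/13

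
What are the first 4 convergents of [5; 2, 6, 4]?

5/1, 11/2, 71/13, 295/54

Using the convergent recurrence p_i = a_i*p_{i-1} + p_{i-2}, q_i = a_i*q_{i-1} + q_{i-2} with p_{-2}=0, p_{-1}=1, q_{-2}=1, q_{-1}=0:
  i=0: a_0=5, p_0 = 5*1 + 0 = 5, q_0 = 5*0 + 1 = 1.
  i=1: a_1=2, p_1 = 2*5 + 1 = 11, q_1 = 2*1 + 0 = 2.
  i=2: a_2=6, p_2 = 6*11 + 5 = 71, q_2 = 6*2 + 1 = 13.
  i=3: a_3=4, p_3 = 4*71 + 11 = 295, q_3 = 4*13 + 2 = 54.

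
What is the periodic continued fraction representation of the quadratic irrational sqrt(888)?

[29; (1, 3, 1, 58)]

Write x_i = (sqrt(888) + m_i)/d_i with (m_0, d_0) = (0, 1). a_0 = floor(sqrt(888)) = 29, since 29^2 = 841 <= 888 < 900 = 30^2.
Iterate m_{i+1} = d_i*a_i - m_i, d_{i+1} = (888 - m_{i+1}^2)/d_i, a_{i+1} = floor((a_0 + m_{i+1})/d_{i+1}):
  m_1 = 1*29 - 0 = 29, d_1 = (888 - 29^2)/1 = 47/1 = 47, a_1 = floor((29 + 29)/47) = 1.
  m_2 = 47*1 - 29 = 18, d_2 = (888 - 18^2)/47 = 564/47 = 12, a_2 = floor((29 + 18)/12) = 3.
  m_3 = 12*3 - 18 = 18, d_3 = (888 - 18^2)/12 = 564/12 = 47, a_3 = floor((29 + 18)/47) = 1.
  m_4 = 47*1 - 18 = 29, d_4 = (888 - 29^2)/47 = 47/47 = 1, a_4 = floor((29 + 29)/1) = 58.
  m_5 = 1*58 - 29 = 29, d_5 = (888 - 29^2)/1 = 47/1 = 47: (m_5, d_5) = (m_1, d_1) = (29, 47), so from here the quotients repeat a_1, ..., a_4; the period length is 4.
Hence the expansion of sqrt(888) is a_0 = 29 followed by the repeating block 1, 3, 1, 58 (period 4).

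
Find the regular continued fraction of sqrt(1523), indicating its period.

Write x_i = (sqrt(1523) + m_i)/d_i with (m_0, d_0) = (0, 1). a_0 = floor(sqrt(1523)) = 39, since 39^2 = 1521 <= 1523 < 1600 = 40^2.
Iterate m_{i+1} = d_i*a_i - m_i, d_{i+1} = (1523 - m_{i+1}^2)/d_i, a_{i+1} = floor((a_0 + m_{i+1})/d_{i+1}):
  m_1 = 1*39 - 0 = 39, d_1 = (1523 - 39^2)/1 = 2/1 = 2, a_1 = floor((39 + 39)/2) = 39.
  m_2 = 2*39 - 39 = 39, d_2 = (1523 - 39^2)/2 = 2/2 = 1, a_2 = floor((39 + 39)/1) = 78.
  m_3 = 1*78 - 39 = 39, d_3 = (1523 - 39^2)/1 = 2/1 = 2: (m_3, d_3) = (m_1, d_1) = (39, 2), so from here the quotients repeat a_1, a_2; the period length is 2.
Hence the expansion of sqrt(1523) is a_0 = 39 followed by the repeating block 39, 78 (period 2).

[39; (39, 78)]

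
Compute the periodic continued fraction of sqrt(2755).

Write x_i = (sqrt(2755) + m_i)/d_i with (m_0, d_0) = (0, 1). a_0 = floor(sqrt(2755)) = 52, since 52^2 = 2704 <= 2755 < 2809 = 53^2.
Iterate m_{i+1} = d_i*a_i - m_i, d_{i+1} = (2755 - m_{i+1}^2)/d_i, a_{i+1} = floor((a_0 + m_{i+1})/d_{i+1}):
  m_1 = 1*52 - 0 = 52, d_1 = (2755 - 52^2)/1 = 51/1 = 51, a_1 = floor((52 + 52)/51) = 2.
  m_2 = 51*2 - 52 = 50, d_2 = (2755 - 50^2)/51 = 255/51 = 5, a_2 = floor((52 + 50)/5) = 20.
  m_3 = 5*20 - 50 = 50, d_3 = (2755 - 50^2)/5 = 255/5 = 51, a_3 = floor((52 + 50)/51) = 2.
  m_4 = 51*2 - 50 = 52, d_4 = (2755 - 52^2)/51 = 51/51 = 1, a_4 = floor((52 + 52)/1) = 104.
  m_5 = 1*104 - 52 = 52, d_5 = (2755 - 52^2)/1 = 51/1 = 51: (m_5, d_5) = (m_1, d_1) = (52, 51), so from here the quotients repeat a_1, ..., a_4; the period length is 4.
Hence the expansion of sqrt(2755) is a_0 = 52 followed by the repeating block 2, 20, 2, 104 (period 4).

[52; (2, 20, 2, 104)]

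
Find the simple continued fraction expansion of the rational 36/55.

[0; 1, 1, 1, 8, 2]

Run the Euclidean algorithm on 36 and 55; the successive quotients are the partial quotients a_0, a_1, ... (each step inverts the fractional part left over by the previous one):
  36 = 0*55 + 36, so a_0 = 0.
  55 = 1*36 + 19, so a_1 = 1.
  36 = 1*19 + 17, so a_2 = 1.
  19 = 1*17 + 2, so a_3 = 1.
  17 = 8*2 + 1, so a_4 = 8.
  2 = 2*1 + 0, so a_5 = 2.
The remainder reaches 0 after 6 divisions, so the expansion has 6 partial quotients, read off in order.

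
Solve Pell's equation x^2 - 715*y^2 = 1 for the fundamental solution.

First expand sqrt(715) as a continued fraction. With x_i = (sqrt(715) + m_i)/d_i and (m_0, d_0) = (0, 1): a_0 = floor(sqrt(715)) = 26, since 26^2 = 676 <= 715 < 729 = 27^2.
Iterate m_{i+1} = d_i*a_i - m_i, d_{i+1} = (715 - m_{i+1}^2)/d_i, a_{i+1} = floor((a_0 + m_{i+1})/d_{i+1}):
  m_1 = 1*26 - 0 = 26, d_1 = (715 - 26^2)/1 = 39/1 = 39, a_1 = floor((26 + 26)/39) = 1.
  m_2 = 39*1 - 26 = 13, d_2 = (715 - 13^2)/39 = 546/39 = 14, a_2 = floor((26 + 13)/14) = 2.
  m_3 = 14*2 - 13 = 15, d_3 = (715 - 15^2)/14 = 490/14 = 35, a_3 = floor((26 + 15)/35) = 1.
  m_4 = 35*1 - 15 = 20, d_4 = (715 - 20^2)/35 = 315/35 = 9, a_4 = floor((26 + 20)/9) = 5.
  m_5 = 9*5 - 20 = 25, d_5 = (715 - 25^2)/9 = 90/9 = 10, a_5 = floor((26 + 25)/10) = 5.
  m_6 = 10*5 - 25 = 25, d_6 = (715 - 25^2)/10 = 90/10 = 9, a_6 = floor((26 + 25)/9) = 5.
  m_7 = 9*5 - 25 = 20, d_7 = (715 - 20^2)/9 = 315/9 = 35, a_7 = floor((26 + 20)/35) = 1.
  m_8 = 35*1 - 20 = 15, d_8 = (715 - 15^2)/35 = 490/35 = 14, a_8 = floor((26 + 15)/14) = 2.
  m_9 = 14*2 - 15 = 13, d_9 = (715 - 13^2)/14 = 546/14 = 39, a_9 = floor((26 + 13)/39) = 1.
  m_10 = 39*1 - 13 = 26, d_10 = (715 - 26^2)/39 = 39/39 = 1, a_10 = floor((26 + 26)/1) = 52.
  m_11 = 1*52 - 26 = 26, d_11 = (715 - 26^2)/1 = 39/1 = 39: (m_11, d_11) = (m_1, d_1) = (26, 39), so from here the quotients repeat a_1, ..., a_10; the period length is 10.
So sqrt(715) = [26; (1, 2, 1, 5, 5, 5, 1, 2, 1, 52)] with period length k = 10.
k is even, so the fundamental solution of x^2 - 715y^2 = 1 is (p_{k-1}, q_{k-1}) = (p_9, q_9); compute convergents through index 9.
Convergents (p_i = a_i*p_{i-1} + p_{i-2}, q_i = a_i*q_{i-1} + q_{i-2} with p_{-2}=0, p_{-1}=1, q_{-2}=1, q_{-1}=0):
  i=0: a_0=26, p_0 = 26*1 + 0 = 26, q_0 = 26*0 + 1 = 1.
  i=1: a_1=1, p_1 = 1*26 + 1 = 27, q_1 = 1*1 + 0 = 1.
  i=2: a_2=2, p_2 = 2*27 + 26 = 80, q_2 = 2*1 + 1 = 3.
  i=3: a_3=1, p_3 = 1*80 + 27 = 107, q_3 = 1*3 + 1 = 4.
  i=4: a_4=5, p_4 = 5*107 + 80 = 615, q_4 = 5*4 + 3 = 23.
  i=5: a_5=5, p_5 = 5*615 + 107 = 3182, q_5 = 5*23 + 4 = 119.
  i=6: a_6=5, p_6 = 5*3182 + 615 = 16525, q_6 = 5*119 + 23 = 618.
  i=7: a_7=1, p_7 = 1*16525 + 3182 = 19707, q_7 = 1*618 + 119 = 737.
  i=8: a_8=2, p_8 = 2*19707 + 16525 = 55939, q_8 = 2*737 + 618 = 2092.
  i=9: a_9=1, p_9 = 1*55939 + 19707 = 75646, q_9 = 1*2092 + 737 = 2829.
Check: 75646^2 - 715*2829^2 = 5722317316 - 5722317315 = 1, so (x, y) = (75646, 2829) solves the equation, and by the theorem it is the least positive solution.

(x, y) = (75646, 2829)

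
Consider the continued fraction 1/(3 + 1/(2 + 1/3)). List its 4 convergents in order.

0/1, 1/3, 2/7, 7/24

Using the convergent recurrence p_i = a_i*p_{i-1} + p_{i-2}, q_i = a_i*q_{i-1} + q_{i-2} with p_{-2}=0, p_{-1}=1, q_{-2}=1, q_{-1}=0:
  i=0: a_0=0, p_0 = 0*1 + 0 = 0, q_0 = 0*0 + 1 = 1.
  i=1: a_1=3, p_1 = 3*0 + 1 = 1, q_1 = 3*1 + 0 = 3.
  i=2: a_2=2, p_2 = 2*1 + 0 = 2, q_2 = 2*3 + 1 = 7.
  i=3: a_3=3, p_3 = 3*2 + 1 = 7, q_3 = 3*7 + 3 = 24.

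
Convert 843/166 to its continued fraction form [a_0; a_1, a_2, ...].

[5; 12, 1, 3, 3]

Run the Euclidean algorithm on 843 and 166; the successive quotients are the partial quotients a_0, a_1, ... (each step inverts the fractional part left over by the previous one):
  843 = 5*166 + 13, so a_0 = 5.
  166 = 12*13 + 10, so a_1 = 12.
  13 = 1*10 + 3, so a_2 = 1.
  10 = 3*3 + 1, so a_3 = 3.
  3 = 3*1 + 0, so a_4 = 3.
The remainder reaches 0 after 5 divisions, so the expansion has 5 partial quotients, read off in order.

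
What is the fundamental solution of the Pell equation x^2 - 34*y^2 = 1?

First expand sqrt(34) as a continued fraction. With x_i = (sqrt(34) + m_i)/d_i and (m_0, d_0) = (0, 1): a_0 = floor(sqrt(34)) = 5, since 5^2 = 25 <= 34 < 36 = 6^2.
Iterate m_{i+1} = d_i*a_i - m_i, d_{i+1} = (34 - m_{i+1}^2)/d_i, a_{i+1} = floor((a_0 + m_{i+1})/d_{i+1}):
  m_1 = 1*5 - 0 = 5, d_1 = (34 - 5^2)/1 = 9/1 = 9, a_1 = floor((5 + 5)/9) = 1.
  m_2 = 9*1 - 5 = 4, d_2 = (34 - 4^2)/9 = 18/9 = 2, a_2 = floor((5 + 4)/2) = 4.
  m_3 = 2*4 - 4 = 4, d_3 = (34 - 4^2)/2 = 18/2 = 9, a_3 = floor((5 + 4)/9) = 1.
  m_4 = 9*1 - 4 = 5, d_4 = (34 - 5^2)/9 = 9/9 = 1, a_4 = floor((5 + 5)/1) = 10.
  m_5 = 1*10 - 5 = 5, d_5 = (34 - 5^2)/1 = 9/1 = 9: (m_5, d_5) = (m_1, d_1) = (5, 9), so from here the quotients repeat a_1, ..., a_4; the period length is 4.
So sqrt(34) = [5; (1, 4, 1, 10)] with period length k = 4.
k is even, so the fundamental solution of x^2 - 34y^2 = 1 is (p_{k-1}, q_{k-1}) = (p_3, q_3); compute convergents through index 3.
Convergents (p_i = a_i*p_{i-1} + p_{i-2}, q_i = a_i*q_{i-1} + q_{i-2} with p_{-2}=0, p_{-1}=1, q_{-2}=1, q_{-1}=0):
  i=0: a_0=5, p_0 = 5*1 + 0 = 5, q_0 = 5*0 + 1 = 1.
  i=1: a_1=1, p_1 = 1*5 + 1 = 6, q_1 = 1*1 + 0 = 1.
  i=2: a_2=4, p_2 = 4*6 + 5 = 29, q_2 = 4*1 + 1 = 5.
  i=3: a_3=1, p_3 = 1*29 + 6 = 35, q_3 = 1*5 + 1 = 6.
Check: 35^2 - 34*6^2 = 1225 - 1224 = 1, so (x, y) = (35, 6) solves the equation, and by the theorem it is the least positive solution.

(x, y) = (35, 6)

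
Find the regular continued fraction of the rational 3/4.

Run the Euclidean algorithm on 3 and 4; the successive quotients are the partial quotients a_0, a_1, ... (each step inverts the fractional part left over by the previous one):
  3 = 0*4 + 3, so a_0 = 0.
  4 = 1*3 + 1, so a_1 = 1.
  3 = 3*1 + 0, so a_2 = 3.
The remainder reaches 0 after 3 divisions, so the expansion has 3 partial quotients, read off in order.

[0; 1, 3]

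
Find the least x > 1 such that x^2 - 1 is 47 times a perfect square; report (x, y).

(x, y) = (48, 7)

First expand sqrt(47) as a continued fraction. With x_i = (sqrt(47) + m_i)/d_i and (m_0, d_0) = (0, 1): a_0 = floor(sqrt(47)) = 6, since 6^2 = 36 <= 47 < 49 = 7^2.
Iterate m_{i+1} = d_i*a_i - m_i, d_{i+1} = (47 - m_{i+1}^2)/d_i, a_{i+1} = floor((a_0 + m_{i+1})/d_{i+1}):
  m_1 = 1*6 - 0 = 6, d_1 = (47 - 6^2)/1 = 11/1 = 11, a_1 = floor((6 + 6)/11) = 1.
  m_2 = 11*1 - 6 = 5, d_2 = (47 - 5^2)/11 = 22/11 = 2, a_2 = floor((6 + 5)/2) = 5.
  m_3 = 2*5 - 5 = 5, d_3 = (47 - 5^2)/2 = 22/2 = 11, a_3 = floor((6 + 5)/11) = 1.
  m_4 = 11*1 - 5 = 6, d_4 = (47 - 6^2)/11 = 11/11 = 1, a_4 = floor((6 + 6)/1) = 12.
  m_5 = 1*12 - 6 = 6, d_5 = (47 - 6^2)/1 = 11/1 = 11: (m_5, d_5) = (m_1, d_1) = (6, 11), so from here the quotients repeat a_1, ..., a_4; the period length is 4.
So sqrt(47) = [6; (1, 5, 1, 12)] with period length k = 4.
k is even, so the fundamental solution of x^2 - 47y^2 = 1 is (p_{k-1}, q_{k-1}) = (p_3, q_3); compute convergents through index 3.
Convergents (p_i = a_i*p_{i-1} + p_{i-2}, q_i = a_i*q_{i-1} + q_{i-2} with p_{-2}=0, p_{-1}=1, q_{-2}=1, q_{-1}=0):
  i=0: a_0=6, p_0 = 6*1 + 0 = 6, q_0 = 6*0 + 1 = 1.
  i=1: a_1=1, p_1 = 1*6 + 1 = 7, q_1 = 1*1 + 0 = 1.
  i=2: a_2=5, p_2 = 5*7 + 6 = 41, q_2 = 5*1 + 1 = 6.
  i=3: a_3=1, p_3 = 1*41 + 7 = 48, q_3 = 1*6 + 1 = 7.
Check: 48^2 - 47*7^2 = 2304 - 2303 = 1, so (x, y) = (48, 7) solves the equation, and by the theorem it is the least positive solution.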